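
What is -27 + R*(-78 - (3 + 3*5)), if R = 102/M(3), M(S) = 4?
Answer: -2475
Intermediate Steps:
R = 51/2 (R = 102/4 = 102*(¼) = 51/2 ≈ 25.500)
-27 + R*(-78 - (3 + 3*5)) = -27 + 51*(-78 - (3 + 3*5))/2 = -27 + 51*(-78 - (3 + 15))/2 = -27 + 51*(-78 - 1*18)/2 = -27 + 51*(-78 - 18)/2 = -27 + (51/2)*(-96) = -27 - 2448 = -2475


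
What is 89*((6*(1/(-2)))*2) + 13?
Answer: -521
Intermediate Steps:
89*((6*(1/(-2)))*2) + 13 = 89*((6*(1*(-1/2)))*2) + 13 = 89*((6*(-1/2))*2) + 13 = 89*(-3*2) + 13 = 89*(-6) + 13 = -534 + 13 = -521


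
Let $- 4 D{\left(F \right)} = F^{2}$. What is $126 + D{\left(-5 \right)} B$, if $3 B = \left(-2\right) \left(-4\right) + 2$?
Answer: $\frac{631}{6} \approx 105.17$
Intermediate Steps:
$D{\left(F \right)} = - \frac{F^{2}}{4}$
$B = \frac{10}{3}$ ($B = \frac{\left(-2\right) \left(-4\right) + 2}{3} = \frac{8 + 2}{3} = \frac{1}{3} \cdot 10 = \frac{10}{3} \approx 3.3333$)
$126 + D{\left(-5 \right)} B = 126 + - \frac{\left(-5\right)^{2}}{4} \cdot \frac{10}{3} = 126 + \left(- \frac{1}{4}\right) 25 \cdot \frac{10}{3} = 126 - \frac{125}{6} = \frac{631}{6}$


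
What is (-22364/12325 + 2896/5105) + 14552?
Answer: 183104126396/12583825 ≈ 14551.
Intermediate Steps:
(-22364/12325 + 2896/5105) + 14552 = -15695004/12583825 + 14552 = 183104126396/12583825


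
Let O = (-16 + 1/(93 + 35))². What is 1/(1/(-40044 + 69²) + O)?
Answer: 578076672/147843127763 ≈ 0.0039101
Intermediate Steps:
O = 4190209/16384 (O = (-16 + 1/128)² = (-2047/128)² = 4190209/16384 ≈ 255.75)
1/(1/(-40044 + 69²) + O) = 1/(1/(-40044 + 69²) + 4190209/16384) = 1/(1/(-40044 + 4761) + 4190209/16384) = 1/(1/(-35283) + 4190209/16384) = 1/(-1/35283 + 4190209/16384) = 1/(147843127763/578076672) = 578076672/147843127763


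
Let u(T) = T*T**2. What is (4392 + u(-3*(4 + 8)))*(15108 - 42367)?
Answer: 1152074376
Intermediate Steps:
u(T) = T**3
(4392 + u(-3*(4 + 8)))*(15108 - 42367) = (4392 + (-3*(4 + 8))**3)*(15108 - 42367) = (4392 + (-3*12)**3)*(-27259) = (4392 + (-36)**3)*(-27259) = (4392 - 46656)*(-27259) = -42264*(-27259) = 1152074376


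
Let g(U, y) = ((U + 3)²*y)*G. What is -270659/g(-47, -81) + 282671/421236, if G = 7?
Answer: 11786185091/12844328112 ≈ 0.91762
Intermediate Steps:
g(U, y) = 7*y*(3 + U)² (g(U, y) = ((U + 3)²*y)*7 = ((3 + U)²*y)*7 = (y*(3 + U)²)*7 = 7*y*(3 + U)²)
-270659/g(-47, -81) + 282671/421236 = -270659*(-1/(567*(3 - 47)²)) + 282671/421236 = -270659/(7*(-81)*(-44)²) + 282671*(1/421236) = -270659/(7*(-81)*1936) + 282671/421236 = -270659/(-1097712) + 282671/421236 = -270659*(-1/1097712) + 282671/421236 = 270659/1097712 + 282671/421236 = 11786185091/12844328112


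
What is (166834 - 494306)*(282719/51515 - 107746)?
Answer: 1817552277183312/51515 ≈ 3.5282e+10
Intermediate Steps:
(166834 - 494306)*(282719/51515 - 107746) = -327472*(282719*(1/51515) - 107746) = -327472*(282719/51515 - 107746) = -327472*(-5550252471/51515) = 1817552277183312/51515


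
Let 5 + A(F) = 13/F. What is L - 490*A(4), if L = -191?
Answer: 1333/2 ≈ 666.50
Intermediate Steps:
A(F) = -5 + 13/F
L - 490*A(4) = -191 - 490*(-5 + 13/4) = -191 - 490*(-7/4) = -191 + 1715/2 = 1333/2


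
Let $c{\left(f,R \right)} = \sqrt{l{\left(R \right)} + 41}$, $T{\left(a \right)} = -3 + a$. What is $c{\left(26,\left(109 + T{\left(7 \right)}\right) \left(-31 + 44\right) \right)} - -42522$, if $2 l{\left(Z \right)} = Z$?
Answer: $42522 + \frac{\sqrt{3102}}{2} \approx 42550.0$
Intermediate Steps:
$l{\left(Z \right)} = \frac{Z}{2}$
$c{\left(f,R \right)} = \sqrt{41 + \frac{R}{2}}$ ($c{\left(f,R \right)} = \sqrt{\frac{R}{2} + 41} = \sqrt{41 + \frac{R}{2}}$)
$c{\left(26,\left(109 + T{\left(7 \right)}\right) \left(-31 + 44\right) \right)} - -42522 = \frac{\sqrt{164 + 2 \left(109 + \left(-3 + 7\right)\right) \left(-31 + 44\right)}}{2} - -42522 = \frac{\sqrt{164 + 2 \left(109 + 4\right) 13}}{2} + 42522 = \frac{\sqrt{164 + 2 \cdot 113 \cdot 13}}{2} + 42522 = \frac{\sqrt{164 + 2 \cdot 1469}}{2} + 42522 = \frac{\sqrt{164 + 2938}}{2} + 42522 = \frac{\sqrt{3102}}{2} + 42522 = 42522 + \frac{\sqrt{3102}}{2}$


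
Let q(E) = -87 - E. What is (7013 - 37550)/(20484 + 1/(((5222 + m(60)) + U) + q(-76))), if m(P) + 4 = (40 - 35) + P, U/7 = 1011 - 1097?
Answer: -142607790/95660281 ≈ -1.4908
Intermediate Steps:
U = -602 (U = 7*(1011 - 1097) = 7*(-86) = -602)
m(P) = 1 + P (m(P) = -4 + ((40 - 35) + P) = -4 + (5 + P) = 1 + P)
(7013 - 37550)/(20484 + 1/(((5222 + m(60)) + U) + q(-76))) = (7013 - 37550)/(20484 + 1/(((5222 + (1 + 60)) - 602) + (-87 - 1*(-76)))) = -30537/(20484 + 1/(((5222 + 61) - 602) + (-87 + 76))) = -30537/(20484 + 1/((5283 - 602) - 11)) = -30537/(20484 + 1/(4681 - 11)) = -30537/(20484 + 1/4670) = -30537/95660281/4670 = -30537*4670/95660281 = -142607790/95660281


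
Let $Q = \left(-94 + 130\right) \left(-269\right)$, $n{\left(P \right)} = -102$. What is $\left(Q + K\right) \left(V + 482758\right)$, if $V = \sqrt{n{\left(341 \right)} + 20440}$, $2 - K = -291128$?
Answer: $135870308068 + 281446 \sqrt{20338} \approx 1.3591 \cdot 10^{11}$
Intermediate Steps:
$K = 291130$ ($K = 2 - -291128 = 2 + 291128 = 291130$)
$Q = -9684$ ($Q = 36 \left(-269\right) = -9684$)
$V = \sqrt{20338}$ ($V = \sqrt{-102 + 20440} = \sqrt{20338} \approx 142.61$)
$\left(Q + K\right) \left(V + 482758\right) = \left(-9684 + 291130\right) \left(\sqrt{20338} + 482758\right) = 281446 \left(482758 + \sqrt{20338}\right) = 135870308068 + 281446 \sqrt{20338}$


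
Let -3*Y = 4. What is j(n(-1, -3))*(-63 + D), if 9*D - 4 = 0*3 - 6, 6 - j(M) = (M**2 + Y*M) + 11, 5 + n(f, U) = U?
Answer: 135991/27 ≈ 5036.7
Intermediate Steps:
Y = -4/3 (Y = -1/3*4 = -4/3 ≈ -1.3333)
n(f, U) = -5 + U
j(M) = -5 - M**2 + 4*M/3 (j(M) = 6 - ((M**2 - 4*M/3) + 11) = 6 - (11 + M**2 - 4*M/3) = 6 + (-11 - M**2 + 4*M/3) = -5 - M**2 + 4*M/3)
D = -2/9 (D = 4/9 + (0*3 - 6)/9 = 4/9 + (0 - 6)/9 = 4/9 + (1/9)*(-6) = 4/9 - 2/3 = -2/9 ≈ -0.22222)
j(n(-1, -3))*(-63 + D) = (-5 - (-5 - 3)**2 + 4*(-5 - 3)/3)*(-63 - 2/9) = (-5 - 1*(-8)**2 + (4/3)*(-8))*(-569/9) = (-5 - 1*64 - 32/3)*(-569/9) = (-5 - 64 - 32/3)*(-569/9) = -239/3*(-569/9) = 135991/27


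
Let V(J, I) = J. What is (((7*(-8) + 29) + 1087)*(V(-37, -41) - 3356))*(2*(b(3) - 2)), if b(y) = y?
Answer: -7193160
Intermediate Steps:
(((7*(-8) + 29) + 1087)*(V(-37, -41) - 3356))*(2*(b(3) - 2)) = (((7*(-8) + 29) + 1087)*(-37 - 3356))*(2*(3 - 2)) = (((-56 + 29) + 1087)*(-3393))*(2*1) = ((-27 + 1087)*(-3393))*2 = (1060*(-3393))*2 = -3596580*2 = -7193160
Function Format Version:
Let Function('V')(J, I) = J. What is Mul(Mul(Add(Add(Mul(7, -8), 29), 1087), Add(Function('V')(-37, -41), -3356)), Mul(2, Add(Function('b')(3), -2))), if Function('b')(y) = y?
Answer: -7193160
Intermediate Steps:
Mul(Mul(Add(Add(Mul(7, -8), 29), 1087), Add(Function('V')(-37, -41), -3356)), Mul(2, Add(Function('b')(3), -2))) = Mul(Mul(Add(Add(Mul(7, -8), 29), 1087), Add(-37, -3356)), Mul(2, Add(3, -2))) = Mul(Mul(Add(Add(-56, 29), 1087), -3393), Mul(2, 1)) = Mul(Mul(Add(-27, 1087), -3393), 2) = Mul(Mul(1060, -3393), 2) = Mul(-3596580, 2) = -7193160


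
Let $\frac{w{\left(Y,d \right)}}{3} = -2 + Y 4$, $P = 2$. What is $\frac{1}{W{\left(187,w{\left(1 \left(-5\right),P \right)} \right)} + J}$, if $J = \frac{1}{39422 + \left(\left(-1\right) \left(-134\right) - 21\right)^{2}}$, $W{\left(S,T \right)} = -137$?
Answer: $- \frac{52191}{7150166} \approx -0.0072993$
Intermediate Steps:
$w{\left(Y,d \right)} = -6 + 12 Y$ ($w{\left(Y,d \right)} = 3 \left(-2 + Y 4\right) = 3 \left(-2 + 4 Y\right) = -6 + 12 Y$)
$J = \frac{1}{52191}$ ($J = \frac{1}{39422 + \left(134 - 21\right)^{2}} = \frac{1}{39422 + 113^{2}} = \frac{1}{39422 + 12769} = \frac{1}{52191} \approx 1.916 \cdot 10^{-5}$)
$\frac{1}{W{\left(187,w{\left(1 \left(-5\right),P \right)} \right)} + J} = \frac{1}{-137 + \frac{1}{52191}} = \frac{1}{- \frac{7150166}{52191}} = - \frac{52191}{7150166}$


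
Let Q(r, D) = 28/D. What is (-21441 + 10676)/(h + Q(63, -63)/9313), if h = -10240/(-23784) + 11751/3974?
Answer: -3553429175551170/1118171282041 ≈ -3177.9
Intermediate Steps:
h = 40022443/11814702 (h = -10240*(-1/23784) + 11751*(1/3974) = 1280/2973 + 11751/3974 = 40022443/11814702 ≈ 3.3875)
(-21441 + 10676)/(h + Q(63, -63)/9313) = (-21441 + 10676)/(40022443/11814702 + (28/(-63))/9313) = -10765/(40022443/11814702 + (28*(-1/63))*(1/9313)) = -10765/(40022443/11814702 - 4/9*1/9313) = -10765/(40022443/11814702 - 4/83817) = -10765/1118171282041/330090959178 = -10765*330090959178/1118171282041 = -3553429175551170/1118171282041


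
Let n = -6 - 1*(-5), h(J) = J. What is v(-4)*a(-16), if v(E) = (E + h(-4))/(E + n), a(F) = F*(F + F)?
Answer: 4096/5 ≈ 819.20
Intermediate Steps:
n = -1 (n = -6 + 5 = -1)
a(F) = 2*F² (a(F) = F*(2*F) = 2*F²)
v(E) = (-4 + E)/(-1 + E) (v(E) = (E - 4)/(E - 1) = (-4 + E)/(-1 + E))
v(-4)*a(-16) = ((-4 - 4)/(-1 - 4))*(2*(-16)²) = (-8/(-5))*(2*256) = -⅕*(-8)*512 = (8/5)*512 = 4096/5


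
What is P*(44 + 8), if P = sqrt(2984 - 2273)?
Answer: 156*sqrt(79) ≈ 1386.6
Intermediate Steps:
P = 3*sqrt(79) (P = sqrt(711) = 3*sqrt(79) ≈ 26.665)
P*(44 + 8) = (3*sqrt(79))*(44 + 8) = (3*sqrt(79))*52 = 156*sqrt(79)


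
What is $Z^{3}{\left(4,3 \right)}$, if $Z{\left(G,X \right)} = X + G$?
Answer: $343$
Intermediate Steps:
$Z{\left(G,X \right)} = G + X$
$Z^{3}{\left(4,3 \right)} = \left(4 + 3\right)^{3} = 7^{3} = 343$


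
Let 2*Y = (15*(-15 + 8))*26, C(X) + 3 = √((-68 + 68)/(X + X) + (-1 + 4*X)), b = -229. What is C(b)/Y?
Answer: 1/455 - I*√917/1365 ≈ 0.0021978 - 0.022185*I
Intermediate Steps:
C(X) = -3 + √(-1 + 4*X) (C(X) = -3 + √((-68 + 68)/(X + X) + (-1 + 4*X)) = -3 + √(0/((2*X)) + (-1 + 4*X)) = -3 + √(0*(1/(2*X)) + (-1 + 4*X)) = -3 + √(0 + (-1 + 4*X)) = -3 + √(-1 + 4*X))
Y = -1365 (Y = ((15*(-15 + 8))*26)/2 = ((15*(-7))*26)/2 = (-105*26)/2 = (½)*(-2730) = -1365)
C(b)/Y = (-3 + √(-1 + 4*(-229)))/(-1365) = (-3 + √(-1 - 916))*(-1/1365) = (-3 + √(-917))*(-1/1365) = (-3 + I*√917)*(-1/1365) = 1/455 - I*√917/1365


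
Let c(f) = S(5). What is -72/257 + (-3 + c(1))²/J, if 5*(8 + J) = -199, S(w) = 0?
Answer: -28773/61423 ≈ -0.46844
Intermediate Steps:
c(f) = 0
J = -239/5 (J = -8 + (⅕)*(-199) = -8 - 199/5 = -239/5 ≈ -47.800)
-72/257 + (-3 + c(1))²/J = -72/257 + (-3 + 0)²/(-239/5) = -72*1/257 + (-3)²*(-5/239) = -72/257 + 9*(-5/239) = -72/257 - 45/239 = -28773/61423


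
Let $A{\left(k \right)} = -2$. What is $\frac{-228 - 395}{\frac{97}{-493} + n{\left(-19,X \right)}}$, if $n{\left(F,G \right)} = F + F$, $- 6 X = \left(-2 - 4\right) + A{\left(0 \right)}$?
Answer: $\frac{307139}{18831} \approx 16.31$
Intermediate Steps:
$X = \frac{4}{3}$ ($X = - \frac{\left(-2 - 4\right) - 2}{6} = - \frac{-6 - 2}{6} = \left(- \frac{1}{6}\right) \left(-8\right) = \frac{4}{3} \approx 1.3333$)
$n{\left(F,G \right)} = 2 F$
$\frac{-228 - 395}{\frac{97}{-493} + n{\left(-19,X \right)}} = \frac{-228 - 395}{\frac{97}{-493} + 2 \left(-19\right)} = - \frac{623}{97 \left(- \frac{1}{493}\right) - 38} = - \frac{623}{- \frac{97}{493} - 38} = - \frac{623}{- \frac{18831}{493}} = \left(-623\right) \left(- \frac{493}{18831}\right) = \frac{307139}{18831}$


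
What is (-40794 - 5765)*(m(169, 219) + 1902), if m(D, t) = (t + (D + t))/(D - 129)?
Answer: -3570470033/40 ≈ -8.9262e+7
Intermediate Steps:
m(D, t) = (D + 2*t)/(-129 + D)
(-40794 - 5765)*(m(169, 219) + 1902) = (-40794 - 5765)*((169 + 2*219)/(-129 + 169) + 1902) = -46559*((169 + 438)/40 + 1902) = -46559*((1/40)*607 + 1902) = -46559*(607/40 + 1902) = -46559*76687/40 = -3570470033/40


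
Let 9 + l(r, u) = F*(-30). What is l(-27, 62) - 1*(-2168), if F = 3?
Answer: 2069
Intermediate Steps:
l(r, u) = -99 (l(r, u) = -9 + 3*(-30) = -9 - 90 = -99)
l(-27, 62) - 1*(-2168) = -99 - 1*(-2168) = -99 + 2168 = 2069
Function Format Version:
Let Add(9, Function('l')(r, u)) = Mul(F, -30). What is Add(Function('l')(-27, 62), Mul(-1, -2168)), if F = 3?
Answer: 2069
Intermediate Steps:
Function('l')(r, u) = -99 (Function('l')(r, u) = Add(-9, Mul(3, -30)) = Add(-9, -90) = -99)
Add(Function('l')(-27, 62), Mul(-1, -2168)) = Add(-99, Mul(-1, -2168)) = Add(-99, 2168) = 2069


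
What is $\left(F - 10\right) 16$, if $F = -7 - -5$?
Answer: $-192$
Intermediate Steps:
$F = -2$ ($F = -7 + 5 = -2$)
$\left(F - 10\right) 16 = \left(-2 - 10\right) 16 = \left(-12\right) 16 = -192$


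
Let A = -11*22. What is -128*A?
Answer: 30976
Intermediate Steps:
A = -242
-128*A = -128*(-242) = 30976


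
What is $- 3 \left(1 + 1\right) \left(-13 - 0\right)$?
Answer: $78$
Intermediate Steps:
$- 3 \left(1 + 1\right) \left(-13 - 0\right) = \left(-3\right) 2 \left(-13 + 0\right) = \left(-6\right) \left(-13\right) = 78$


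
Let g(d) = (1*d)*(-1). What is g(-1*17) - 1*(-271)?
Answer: 288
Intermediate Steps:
g(d) = -d (g(d) = d*(-1) = -d)
g(-1*17) - 1*(-271) = -(-1)*17 - 1*(-271) = -1*(-17) + 271 = 17 + 271 = 288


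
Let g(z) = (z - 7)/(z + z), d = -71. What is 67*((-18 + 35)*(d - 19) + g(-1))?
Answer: -102242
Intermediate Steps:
g(z) = (-7 + z)/(2*z) (g(z) = (-7 + z)/((2*z)) = (-7 + z)*(1/(2*z)) = (-7 + z)/(2*z))
67*((-18 + 35)*(d - 19) + g(-1)) = 67*((-18 + 35)*(-71 - 19) + (½)*(-7 - 1)/(-1)) = 67*(17*(-90) + (½)*(-1)*(-8)) = 67*(-1530 + 4) = 67*(-1526) = -102242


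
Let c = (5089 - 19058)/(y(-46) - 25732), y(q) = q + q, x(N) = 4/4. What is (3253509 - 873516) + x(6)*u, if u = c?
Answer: 61460953201/25824 ≈ 2.3800e+6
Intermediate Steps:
x(N) = 1 (x(N) = 4*(1/4) = 1)
y(q) = 2*q
c = 13969/25824 (c = (5089 - 19058)/(2*(-46) - 25732) = -13969/(-92 - 25732) = -13969/(-25824) = -13969*(-1/25824) = 13969/25824 ≈ 0.54093)
u = 13969/25824 ≈ 0.54093
(3253509 - 873516) + x(6)*u = (3253509 - 873516) + 1*(13969/25824) = 2379993 + 13969/25824 = 61460953201/25824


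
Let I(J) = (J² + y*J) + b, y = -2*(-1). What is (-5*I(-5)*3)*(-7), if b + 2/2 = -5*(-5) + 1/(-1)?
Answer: 3990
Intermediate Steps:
y = 2
b = 23 (b = -1 + (-5*(-5) + 1/(-1)) = -1 + (25 - 1) = -1 + 24 = 23)
I(J) = 23 + J² + 2*J (I(J) = (J² + 2*J) + 23 = 23 + J² + 2*J)
(-5*I(-5)*3)*(-7) = (-5*(23 + (-5)² + 2*(-5))*3)*(-7) = (-5*(23 + 25 - 10)*3)*(-7) = (-5*38*3)*(-7) = -190*3*(-7) = -570*(-7) = 3990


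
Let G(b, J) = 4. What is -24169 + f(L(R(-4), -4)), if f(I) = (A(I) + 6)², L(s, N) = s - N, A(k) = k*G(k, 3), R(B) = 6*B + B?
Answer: -16069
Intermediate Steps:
R(B) = 7*B
A(k) = 4*k (A(k) = k*4 = 4*k)
f(I) = (6 + 4*I)² (f(I) = (4*I + 6)² = (6 + 4*I)²)
-24169 + f(L(R(-4), -4)) = -24169 + 4*(3 + 2*(7*(-4) - 1*(-4)))² = -24169 + 4*(3 + 2*(-28 + 4))² = -24169 + 4*(3 + 2*(-24))² = -24169 + 4*(3 - 48)² = -24169 + 4*(-45)² = -24169 + 4*2025 = -24169 + 8100 = -16069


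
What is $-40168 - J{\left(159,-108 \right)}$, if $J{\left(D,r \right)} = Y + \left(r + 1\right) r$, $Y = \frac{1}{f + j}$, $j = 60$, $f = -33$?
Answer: $- \frac{1396549}{27} \approx -51724.0$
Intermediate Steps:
$Y = \frac{1}{27}$ ($Y = \frac{1}{-33 + 60} = \frac{1}{27} \approx 0.037037$)
$J{\left(D,r \right)} = \frac{1}{27} + r \left(1 + r\right)$ ($J{\left(D,r \right)} = \frac{1}{27} + \left(r + 1\right) r = \frac{1}{27} + \left(1 + r\right) r = \frac{1}{27} + r \left(1 + r\right)$)
$-40168 - J{\left(159,-108 \right)} = -40168 - \left(\frac{1}{27} - 108 + \left(-108\right)^{2}\right) = -40168 - \left(\frac{1}{27} - 108 + 11664\right) = -40168 - \frac{312013}{27} = - \frac{1396549}{27}$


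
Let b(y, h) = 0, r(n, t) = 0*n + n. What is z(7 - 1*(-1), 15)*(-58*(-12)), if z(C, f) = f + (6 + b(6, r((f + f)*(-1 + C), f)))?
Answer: 14616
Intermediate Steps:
r(n, t) = n (r(n, t) = 0 + n = n)
z(C, f) = 6 + f (z(C, f) = f + (6 + 0) = f + 6 = 6 + f)
z(7 - 1*(-1), 15)*(-58*(-12)) = (6 + 15)*(-58*(-12)) = 21*696 = 14616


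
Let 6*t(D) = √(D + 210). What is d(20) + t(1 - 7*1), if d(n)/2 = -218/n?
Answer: -109/5 + √51/3 ≈ -19.420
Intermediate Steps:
d(n) = -436/n (d(n) = 2*(-218/n) = -436/n)
t(D) = √(210 + D)/6 (t(D) = √(D + 210)/6 = √(210 + D)/6)
d(20) + t(1 - 7*1) = -436/20 + √(210 + (1 - 7*1))/6 = -436*1/20 + √(210 + (1 - 7))/6 = -109/5 + √(210 - 6)/6 = -109/5 + √204/6 = -109/5 + (2*√51)/6 = -109/5 + √51/3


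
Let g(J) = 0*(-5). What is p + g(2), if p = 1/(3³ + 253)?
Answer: 1/280 ≈ 0.0035714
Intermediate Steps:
g(J) = 0
p = 1/280 (p = 1/(27 + 253) = 1/280 ≈ 0.0035714)
p + g(2) = 1/280 + 0 = 1/280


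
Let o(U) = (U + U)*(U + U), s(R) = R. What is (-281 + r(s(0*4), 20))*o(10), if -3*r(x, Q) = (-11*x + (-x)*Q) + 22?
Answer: -346000/3 ≈ -1.1533e+5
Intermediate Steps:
o(U) = 4*U² (o(U) = (2*U)*(2*U) = 4*U²)
r(x, Q) = -22/3 + 11*x/3 + Q*x/3 (r(x, Q) = -((-11*x + (-x)*Q) + 22)/3 = -((-11*x - Q*x) + 22)/3 = -(22 - 11*x - Q*x)/3 = -22/3 + 11*x/3 + Q*x/3)
(-281 + r(s(0*4), 20))*o(10) = (-281 + (-22/3 + 11*(0*4)/3 + (⅓)*20*(0*4)))*(4*10²) = (-281 + (-22/3 + (11/3)*0 + (⅓)*20*0))*(4*100) = (-281 + (-22/3 + 0 + 0))*400 = (-281 - 22/3)*400 = -865/3*400 = -346000/3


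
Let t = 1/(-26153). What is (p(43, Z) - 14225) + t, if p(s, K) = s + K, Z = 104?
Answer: -368181935/26153 ≈ -14078.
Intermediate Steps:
t = -1/26153 ≈ -3.8237e-5
p(s, K) = K + s
(p(43, Z) - 14225) + t = ((104 + 43) - 14225) - 1/26153 = (147 - 14225) - 1/26153 = -14078 - 1/26153 = -368181935/26153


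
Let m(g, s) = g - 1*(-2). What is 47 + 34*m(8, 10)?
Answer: 387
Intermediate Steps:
m(g, s) = 2 + g (m(g, s) = g + 2 = 2 + g)
47 + 34*m(8, 10) = 47 + 34*(2 + 8) = 47 + 34*10 = 47 + 340 = 387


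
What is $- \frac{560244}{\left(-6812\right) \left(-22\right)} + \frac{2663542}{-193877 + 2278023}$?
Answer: $- \frac{96057654167}{39042307018} \approx -2.4603$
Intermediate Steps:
$- \frac{560244}{\left(-6812\right) \left(-22\right)} + \frac{2663542}{-193877 + 2278023} = - \frac{560244}{149864} + \frac{2663542}{2084146} = \left(-560244\right) \frac{1}{149864} + 2663542 \cdot \frac{1}{2084146} = - \frac{140061}{37466} + \frac{1331771}{1042073} = - \frac{96057654167}{39042307018}$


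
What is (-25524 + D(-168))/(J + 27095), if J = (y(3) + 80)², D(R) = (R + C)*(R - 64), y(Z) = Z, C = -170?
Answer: 13223/8496 ≈ 1.5564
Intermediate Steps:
D(R) = (-170 + R)*(-64 + R) (D(R) = (R - 170)*(R - 64) = (-170 + R)*(-64 + R))
J = 6889 (J = (3 + 80)² = 83² = 6889)
(-25524 + D(-168))/(J + 27095) = (-25524 + (10880 + (-168)² - 234*(-168)))/(6889 + 27095) = (-25524 + (10880 + 28224 + 39312))/33984 = (-25524 + 78416)*(1/33984) = 52892*(1/33984) = 13223/8496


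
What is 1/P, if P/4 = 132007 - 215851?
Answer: -1/335376 ≈ -2.9817e-6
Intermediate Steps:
P = -335376 (P = 4*(132007 - 215851) = 4*(-83844) = -335376)
1/P = 1/(-335376) = -1/335376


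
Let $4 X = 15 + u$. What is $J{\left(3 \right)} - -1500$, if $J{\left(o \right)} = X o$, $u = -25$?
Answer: $\frac{2985}{2} \approx 1492.5$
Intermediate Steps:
$X = - \frac{5}{2}$ ($X = \frac{15 - 25}{4} = \frac{1}{4} \left(-10\right) = - \frac{5}{2} \approx -2.5$)
$J{\left(o \right)} = - \frac{5 o}{2}$
$J{\left(3 \right)} - -1500 = \left(- \frac{5}{2}\right) 3 - -1500 = - \frac{15}{2} + 1500 = \frac{2985}{2}$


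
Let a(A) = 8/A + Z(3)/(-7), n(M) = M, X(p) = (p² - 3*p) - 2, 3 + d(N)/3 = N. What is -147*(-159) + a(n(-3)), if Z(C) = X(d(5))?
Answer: 490729/21 ≈ 23368.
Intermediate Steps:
d(N) = -9 + 3*N
X(p) = -2 + p² - 3*p
Z(C) = 16 (Z(C) = -2 + (-9 + 3*5)² - 3*(-9 + 3*5) = -2 + (-9 + 15)² - 3*(-9 + 15) = -2 + 6² - 3*6 = -2 + 36 - 18 = 16)
a(A) = -16/7 + 8/A (a(A) = 8/A + 16/(-7) = 8/A + 16*(-⅐) = 8/A - 16/7 = -16/7 + 8/A)
-147*(-159) + a(n(-3)) = -147*(-159) + (-16/7 + 8/(-3)) = 23373 + (-16/7 + 8*(-⅓)) = 23373 + (-16/7 - 8/3) = 23373 - 104/21 = 490729/21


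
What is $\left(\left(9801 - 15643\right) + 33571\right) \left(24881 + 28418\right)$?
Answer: $1477927971$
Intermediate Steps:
$\left(\left(9801 - 15643\right) + 33571\right) \left(24881 + 28418\right) = \left(-5842 + 33571\right) 53299 = 27729 \cdot 53299 = 1477927971$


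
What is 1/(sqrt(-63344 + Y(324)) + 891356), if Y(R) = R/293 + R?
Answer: 65291827/58198266363546 - I*sqrt(1352527262)/116396532727092 ≈ 1.1219e-6 - 3.1596e-10*I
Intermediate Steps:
Y(R) = 294*R/293 (Y(R) = R*(1/293) + R = R/293 + R = 294*R/293)
1/(sqrt(-63344 + Y(324)) + 891356) = 1/(sqrt(-63344 + (294/293)*324) + 891356) = 1/(sqrt(-63344 + 95256/293) + 891356) = 1/(sqrt(-18464536/293) + 891356) = 1/(2*I*sqrt(1352527262)/293 + 891356) = 1/(891356 + 2*I*sqrt(1352527262)/293)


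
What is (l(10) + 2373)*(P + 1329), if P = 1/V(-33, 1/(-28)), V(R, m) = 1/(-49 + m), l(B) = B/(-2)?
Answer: 21216688/7 ≈ 3.0310e+6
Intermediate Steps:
l(B) = -B/2 (l(B) = B*(-½) = -B/2)
P = -1373/28 (P = 1/(1/(-49 + 1/(-28))) = 1/(1/(-49 - 1/28)) = 1/(1/(-1373/28)) = 1/(-28/1373) = -1373/28 ≈ -49.036)
(l(10) + 2373)*(P + 1329) = (-½*10 + 2373)*(-1373/28 + 1329) = (-5 + 2373)*(35839/28) = 2368*(35839/28) = 21216688/7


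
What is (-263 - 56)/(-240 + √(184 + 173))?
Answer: 25520/19081 + 319*√357/57243 ≈ 1.4427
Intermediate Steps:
(-263 - 56)/(-240 + √(184 + 173)) = -319/(-240 + √357)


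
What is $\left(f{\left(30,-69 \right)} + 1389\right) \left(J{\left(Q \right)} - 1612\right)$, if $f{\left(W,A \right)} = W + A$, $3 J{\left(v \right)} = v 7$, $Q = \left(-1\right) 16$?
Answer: $-2226600$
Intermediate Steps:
$Q = -16$
$J{\left(v \right)} = \frac{7 v}{3}$ ($J{\left(v \right)} = \frac{v 7}{3} = \frac{7 v}{3}$)
$f{\left(W,A \right)} = A + W$
$\left(f{\left(30,-69 \right)} + 1389\right) \left(J{\left(Q \right)} - 1612\right) = \left(\left(-69 + 30\right) + 1389\right) \left(\frac{7}{3} \left(-16\right) - 1612\right) = \left(-39 + 1389\right) \left(- \frac{112}{3} - 1612\right) = 1350 \left(- \frac{4948}{3}\right) = -2226600$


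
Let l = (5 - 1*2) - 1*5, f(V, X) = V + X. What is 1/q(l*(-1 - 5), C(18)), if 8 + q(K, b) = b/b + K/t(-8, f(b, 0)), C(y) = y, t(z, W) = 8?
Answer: -2/11 ≈ -0.18182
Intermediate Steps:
l = -2 (l = (5 - 2) - 5 = 3 - 5 = -2)
q(K, b) = -7 + K/8 (q(K, b) = -8 + (b/b + K/8) = -8 + (1 + K*(1/8)) = -8 + (1 + K/8) = -7 + K/8)
1/q(l*(-1 - 5), C(18)) = 1/(-7 + (-2*(-1 - 5))/8) = 1/(-7 + (-2*(-6))/8) = 1/(-7 + (1/8)*12) = 1/(-7 + 3/2) = 1/(-11/2) = -2/11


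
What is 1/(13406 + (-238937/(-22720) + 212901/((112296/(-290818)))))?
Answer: -106306880/57187018037537 ≈ -1.8589e-6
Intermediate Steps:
1/(13406 + (-238937/(-22720) + 212901/((112296/(-290818))))) = 1/(13406 + (-238937*(-1/22720) + 212901/((112296*(-1/290818))))) = 1/(13406 + (238937/22720 + 212901/(-56148/145409))) = 1/(13406 + (238937/22720 + 212901*(-145409/56148))) = 1/(13406 + (238937/22720 - 10319240503/18716)) = 1/(13406 - 58612168070817/106306880) = 1/(-57187018037537/106306880) = -106306880/57187018037537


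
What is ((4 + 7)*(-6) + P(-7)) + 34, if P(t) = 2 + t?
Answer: -37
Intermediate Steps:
((4 + 7)*(-6) + P(-7)) + 34 = ((4 + 7)*(-6) + (2 - 7)) + 34 = (11*(-6) - 5) + 34 = (-66 - 5) + 34 = -71 + 34 = -37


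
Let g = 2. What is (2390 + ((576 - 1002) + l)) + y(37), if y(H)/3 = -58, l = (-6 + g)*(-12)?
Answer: 1838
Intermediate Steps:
l = 48 (l = (-6 + 2)*(-12) = -4*(-12) = 48)
y(H) = -174 (y(H) = 3*(-58) = -174)
(2390 + ((576 - 1002) + l)) + y(37) = (2390 + ((576 - 1002) + 48)) - 174 = (2390 + (-426 + 48)) - 174 = (2390 - 378) - 174 = 2012 - 174 = 1838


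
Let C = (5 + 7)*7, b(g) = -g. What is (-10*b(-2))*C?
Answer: -1680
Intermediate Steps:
C = 84 (C = 12*7 = 84)
(-10*b(-2))*C = -(-10)*(-2)*84 = -10*2*84 = -20*84 = -1680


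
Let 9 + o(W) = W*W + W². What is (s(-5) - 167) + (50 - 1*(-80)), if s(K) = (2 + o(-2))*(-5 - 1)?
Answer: -43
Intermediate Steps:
o(W) = -9 + 2*W² (o(W) = -9 + (W*W + W²) = -9 + (W² + W²) = -9 + 2*W²)
s(K) = -6 (s(K) = (2 + (-9 + 2*(-2)²))*(-5 - 1) = (2 + (-9 + 2*4))*(-6) = (2 + (-9 + 8))*(-6) = (2 - 1)*(-6) = 1*(-6) = -6)
(s(-5) - 167) + (50 - 1*(-80)) = (-6 - 167) + (50 - 1*(-80)) = -173 + (50 + 80) = -173 + 130 = -43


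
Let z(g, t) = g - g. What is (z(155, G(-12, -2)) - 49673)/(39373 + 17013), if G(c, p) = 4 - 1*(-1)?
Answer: -49673/56386 ≈ -0.88095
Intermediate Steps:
G(c, p) = 5 (G(c, p) = 4 + 1 = 5)
z(g, t) = 0
(z(155, G(-12, -2)) - 49673)/(39373 + 17013) = (0 - 49673)/(39373 + 17013) = -49673/56386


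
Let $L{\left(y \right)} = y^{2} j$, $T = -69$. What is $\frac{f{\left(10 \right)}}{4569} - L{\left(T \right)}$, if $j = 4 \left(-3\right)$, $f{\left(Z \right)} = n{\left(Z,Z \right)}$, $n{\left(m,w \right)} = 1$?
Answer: $\frac{261036109}{4569} \approx 57132.0$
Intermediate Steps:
$f{\left(Z \right)} = 1$
$j = -12$
$L{\left(y \right)} = - 12 y^{2}$ ($L{\left(y \right)} = y^{2} \left(-12\right) = - 12 y^{2}$)
$\frac{f{\left(10 \right)}}{4569} - L{\left(T \right)} = 1 \cdot \frac{1}{4569} - - 12 \left(-69\right)^{2} = 1 \cdot \frac{1}{4569} - \left(-12\right) 4761 = \frac{1}{4569} - -57132 = \frac{1}{4569} + 57132 = \frac{261036109}{4569}$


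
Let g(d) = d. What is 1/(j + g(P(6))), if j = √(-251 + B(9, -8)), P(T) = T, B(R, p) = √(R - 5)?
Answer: 2/95 - I*√249/285 ≈ 0.021053 - 0.055367*I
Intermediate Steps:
B(R, p) = √(-5 + R)
j = I*√249 (j = √(-251 + √(-5 + 9)) = √(-251 + √4) = √(-251 + 2) = √(-249) = I*√249 ≈ 15.78*I)
1/(j + g(P(6))) = 1/(I*√249 + 6) = 1/(6 + I*√249)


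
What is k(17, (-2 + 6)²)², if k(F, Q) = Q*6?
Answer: 9216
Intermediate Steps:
k(F, Q) = 6*Q
k(17, (-2 + 6)²)² = (6*(-2 + 6)²)² = (6*4²)² = (6*16)² = 96² = 9216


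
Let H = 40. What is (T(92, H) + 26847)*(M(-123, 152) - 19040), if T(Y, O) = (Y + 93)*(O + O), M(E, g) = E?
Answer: -798081461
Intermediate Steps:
T(Y, O) = 2*O*(93 + Y) (T(Y, O) = (93 + Y)*(2*O) = 2*O*(93 + Y))
(T(92, H) + 26847)*(M(-123, 152) - 19040) = (2*40*(93 + 92) + 26847)*(-123 - 19040) = (2*40*185 + 26847)*(-19163) = (14800 + 26847)*(-19163) = 41647*(-19163) = -798081461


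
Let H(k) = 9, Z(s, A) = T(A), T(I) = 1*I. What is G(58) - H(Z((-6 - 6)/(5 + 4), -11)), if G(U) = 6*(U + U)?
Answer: 687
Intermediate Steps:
T(I) = I
Z(s, A) = A
G(U) = 12*U (G(U) = 6*(2*U) = 12*U)
G(58) - H(Z((-6 - 6)/(5 + 4), -11)) = 12*58 - 1*9 = 696 - 9 = 687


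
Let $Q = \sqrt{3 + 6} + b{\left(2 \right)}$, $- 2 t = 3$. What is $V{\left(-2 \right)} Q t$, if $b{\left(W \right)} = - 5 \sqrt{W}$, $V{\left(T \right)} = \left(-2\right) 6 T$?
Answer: $-108 + 180 \sqrt{2} \approx 146.56$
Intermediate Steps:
$V{\left(T \right)} = - 12 T$
$t = - \frac{3}{2}$ ($t = \left(- \frac{1}{2}\right) 3 = - \frac{3}{2} \approx -1.5$)
$Q = 3 - 5 \sqrt{2}$ ($Q = \sqrt{3 + 6} - 5 \sqrt{2} = \sqrt{9} - 5 \sqrt{2} = 3 - 5 \sqrt{2} \approx -4.0711$)
$V{\left(-2 \right)} Q t = \left(-12\right) \left(-2\right) \left(3 - 5 \sqrt{2}\right) \left(- \frac{3}{2}\right) = 24 \left(3 - 5 \sqrt{2}\right) \left(- \frac{3}{2}\right) = \left(72 - 120 \sqrt{2}\right) \left(- \frac{3}{2}\right) = -108 + 180 \sqrt{2}$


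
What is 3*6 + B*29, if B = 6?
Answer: 192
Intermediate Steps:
3*6 + B*29 = 3*6 + 6*29 = 18 + 174 = 192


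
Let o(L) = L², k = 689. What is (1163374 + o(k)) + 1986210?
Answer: 3624305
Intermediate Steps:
(1163374 + o(k)) + 1986210 = (1163374 + 689²) + 1986210 = (1163374 + 474721) + 1986210 = 1638095 + 1986210 = 3624305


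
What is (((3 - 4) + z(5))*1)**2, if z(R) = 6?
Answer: 25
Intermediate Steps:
(((3 - 4) + z(5))*1)**2 = (((3 - 4) + 6)*1)**2 = ((-1 + 6)*1)**2 = (5*1)**2 = 5**2 = 25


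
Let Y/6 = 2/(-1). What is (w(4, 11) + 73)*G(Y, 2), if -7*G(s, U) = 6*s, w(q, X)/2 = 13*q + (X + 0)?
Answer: 14328/7 ≈ 2046.9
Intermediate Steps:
Y = -12 (Y = 6*(2/(-1)) = 6*(2*(-1)) = 6*(-2) = -12)
w(q, X) = 2*X + 26*q (w(q, X) = 2*(13*q + (X + 0)) = 2*(13*q + X) = 2*(X + 13*q) = 2*X + 26*q)
G(s, U) = -6*s/7
(w(4, 11) + 73)*G(Y, 2) = ((2*11 + 26*4) + 73)*(-6/7*(-12)) = ((22 + 104) + 73)*(72/7) = (126 + 73)*(72/7) = 199*(72/7) = 14328/7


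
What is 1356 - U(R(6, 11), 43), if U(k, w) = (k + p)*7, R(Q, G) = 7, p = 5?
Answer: 1272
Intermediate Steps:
U(k, w) = 35 + 7*k (U(k, w) = (k + 5)*7 = (5 + k)*7 = 35 + 7*k)
1356 - U(R(6, 11), 43) = 1356 - (35 + 7*7) = 1356 - (35 + 49) = 1356 - 1*84 = 1356 - 84 = 1272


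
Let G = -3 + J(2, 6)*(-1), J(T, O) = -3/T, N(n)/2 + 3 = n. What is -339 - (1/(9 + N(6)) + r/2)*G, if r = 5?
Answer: -6703/20 ≈ -335.15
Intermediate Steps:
N(n) = -6 + 2*n
G = -3/2 (G = -3 - 3/2*(-1) = -3 + 3/2 = -3/2 ≈ -1.5000)
-339 - (1/(9 + N(6)) + r/2)*G = -339 - (1/(9 + (-6 + 2*6)) + 5/2)*(-3)/2 = -339 - (1/(9 + (-6 + 12)) + 5*(½))*(-3)/2 = -339 - (1/(9 + 6) + 5/2)*(-3)/2 = -339 - (1/15 + 5/2)*(-3)/2 = -339 - 77*(-3)/(30*2) = -339 - 1*(-77/20) = -339 + 77/20 = -6703/20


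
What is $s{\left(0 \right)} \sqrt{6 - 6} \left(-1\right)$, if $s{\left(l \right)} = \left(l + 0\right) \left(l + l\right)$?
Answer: $0$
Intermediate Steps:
$s{\left(l \right)} = 2 l^{2}$ ($s{\left(l \right)} = l 2 l = 2 l^{2}$)
$s{\left(0 \right)} \sqrt{6 - 6} \left(-1\right) = 2 \cdot 0^{2} \sqrt{6 - 6} \left(-1\right) = 2 \cdot 0 \sqrt{0} \left(-1\right) = 0 \cdot 0 \left(-1\right) = 0 \left(-1\right) = 0$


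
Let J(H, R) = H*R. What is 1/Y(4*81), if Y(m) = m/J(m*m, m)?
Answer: 104976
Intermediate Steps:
Y(m) = m**(-2) (Y(m) = m/(((m*m)*m)) = m/((m**2*m)) = m/(m**3) = m/m**3 = m**(-2))
1/Y(4*81) = 1/((4*81)**(-2)) = 1/(324**(-2)) = 1/(1/104976) = 104976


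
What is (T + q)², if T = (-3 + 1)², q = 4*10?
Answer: 1936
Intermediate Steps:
q = 40
T = 4 (T = (-2)² = 4)
(T + q)² = (4 + 40)² = 44² = 1936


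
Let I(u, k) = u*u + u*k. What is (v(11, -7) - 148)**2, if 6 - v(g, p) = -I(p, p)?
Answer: 1936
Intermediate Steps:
I(u, k) = u**2 + k*u
v(g, p) = 6 + 2*p**2 (v(g, p) = 6 - (-1)*p*(p + p) = 6 - (-1)*p*(2*p) = 6 - (-1)*2*p**2 = 6 - (-2)*p**2 = 6 + 2*p**2)
(v(11, -7) - 148)**2 = ((6 + 2*(-7)**2) - 148)**2 = ((6 + 2*49) - 148)**2 = ((6 + 98) - 148)**2 = (104 - 148)**2 = (-44)**2 = 1936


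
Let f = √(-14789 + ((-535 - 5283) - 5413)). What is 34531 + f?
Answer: 34531 + 2*I*√6505 ≈ 34531.0 + 161.31*I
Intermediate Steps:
f = 2*I*√6505 (f = √(-14789 + (-5818 - 5413)) = √(-14789 - 11231) = √(-26020) = 2*I*√6505 ≈ 161.31*I)
34531 + f = 34531 + 2*I*√6505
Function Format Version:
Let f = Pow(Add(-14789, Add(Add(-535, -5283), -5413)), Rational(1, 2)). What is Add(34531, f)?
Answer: Add(34531, Mul(2, I, Pow(6505, Rational(1, 2)))) ≈ Add(34531., Mul(161.31, I))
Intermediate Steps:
f = Mul(2, I, Pow(6505, Rational(1, 2))) (f = Pow(Add(-14789, Add(-5818, -5413)), Rational(1, 2)) = Pow(Add(-14789, -11231), Rational(1, 2)) = Pow(-26020, Rational(1, 2)) = Mul(2, I, Pow(6505, Rational(1, 2))) ≈ Mul(161.31, I))
Add(34531, f) = Add(34531, Mul(2, I, Pow(6505, Rational(1, 2))))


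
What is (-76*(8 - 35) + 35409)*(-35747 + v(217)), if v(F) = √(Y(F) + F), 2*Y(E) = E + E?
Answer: -1339118367 + 37461*√434 ≈ -1.3383e+9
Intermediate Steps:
Y(E) = E (Y(E) = (E + E)/2 = (2*E)/2 = E)
v(F) = √2*√F (v(F) = √(F + F) = √(2*F) = √2*√F)
(-76*(8 - 35) + 35409)*(-35747 + v(217)) = (-76*(8 - 35) + 35409)*(-35747 + √2*√217) = (-76*(-27) + 35409)*(-35747 + √434) = (2052 + 35409)*(-35747 + √434) = 37461*(-35747 + √434) = -1339118367 + 37461*√434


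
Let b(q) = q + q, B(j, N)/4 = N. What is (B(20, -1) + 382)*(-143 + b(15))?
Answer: -42714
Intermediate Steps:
B(j, N) = 4*N
b(q) = 2*q
(B(20, -1) + 382)*(-143 + b(15)) = (4*(-1) + 382)*(-143 + 2*15) = (-4 + 382)*(-143 + 30) = 378*(-113) = -42714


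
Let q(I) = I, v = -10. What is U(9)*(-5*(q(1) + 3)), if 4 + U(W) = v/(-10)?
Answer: 60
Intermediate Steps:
U(W) = -3 (U(W) = -4 - 10/(-10) = -4 - 10*(-⅒) = -4 + 1 = -3)
U(9)*(-5*(q(1) + 3)) = -(-15)*(1 + 3) = -(-15)*4 = -3*(-20) = 60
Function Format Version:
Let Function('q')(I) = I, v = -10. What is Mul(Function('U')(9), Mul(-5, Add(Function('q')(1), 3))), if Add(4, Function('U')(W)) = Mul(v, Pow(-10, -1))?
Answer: 60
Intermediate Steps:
Function('U')(W) = -3 (Function('U')(W) = Add(-4, Mul(-10, Pow(-10, -1))) = Add(-4, Mul(-10, Rational(-1, 10))) = Add(-4, 1) = -3)
Mul(Function('U')(9), Mul(-5, Add(Function('q')(1), 3))) = Mul(-3, Mul(-5, Add(1, 3))) = Mul(-3, Mul(-5, 4)) = Mul(-3, -20) = 60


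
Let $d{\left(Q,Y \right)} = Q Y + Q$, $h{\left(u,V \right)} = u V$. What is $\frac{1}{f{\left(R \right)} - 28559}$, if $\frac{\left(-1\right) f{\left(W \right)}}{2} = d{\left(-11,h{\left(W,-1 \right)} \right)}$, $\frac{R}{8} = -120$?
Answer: $- \frac{1}{7417} \approx -0.00013483$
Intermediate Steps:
$R = -960$ ($R = 8 \left(-120\right) = -960$)
$h{\left(u,V \right)} = V u$
$d{\left(Q,Y \right)} = Q + Q Y$
$f{\left(W \right)} = 22 - 22 W$ ($f{\left(W \right)} = - 2 \left(- 11 \left(1 - W\right)\right) = - 2 \left(-11 + 11 W\right) = 22 - 22 W$)
$\frac{1}{f{\left(R \right)} - 28559} = \frac{1}{\left(22 - -21120\right) - 28559} = \frac{1}{\left(22 + 21120\right) - 28559} = \frac{1}{21142 - 28559} = \frac{1}{-7417} = - \frac{1}{7417}$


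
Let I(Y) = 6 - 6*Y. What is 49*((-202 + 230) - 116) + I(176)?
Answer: -5362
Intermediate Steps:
49*((-202 + 230) - 116) + I(176) = 49*((-202 + 230) - 116) + (6 - 6*176) = 49*(28 - 116) + (6 - 1056) = 49*(-88) - 1050 = -4312 - 1050 = -5362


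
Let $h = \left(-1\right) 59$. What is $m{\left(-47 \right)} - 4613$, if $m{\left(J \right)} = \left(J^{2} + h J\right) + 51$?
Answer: $420$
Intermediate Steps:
$h = -59$
$m{\left(J \right)} = 51 + J^{2} - 59 J$ ($m{\left(J \right)} = \left(J^{2} - 59 J\right) + 51 = 51 + J^{2} - 59 J$)
$m{\left(-47 \right)} - 4613 = \left(51 + \left(-47\right)^{2} - -2773\right) - 4613 = \left(51 + 2209 + 2773\right) - 4613 = 5033 - 4613 = 420$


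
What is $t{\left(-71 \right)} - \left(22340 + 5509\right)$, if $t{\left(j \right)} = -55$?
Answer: $-27904$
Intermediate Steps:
$t{\left(-71 \right)} - \left(22340 + 5509\right) = -55 - \left(22340 + 5509\right) = -55 - 27849 = -27904$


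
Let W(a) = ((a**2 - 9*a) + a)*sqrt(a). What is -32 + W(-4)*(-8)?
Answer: -32 - 768*I ≈ -32.0 - 768.0*I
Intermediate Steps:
W(a) = sqrt(a)*(a**2 - 8*a) (W(a) = (a**2 - 8*a)*sqrt(a) = sqrt(a)*(a**2 - 8*a))
-32 + W(-4)*(-8) = -32 + ((-4)**(3/2)*(-8 - 4))*(-8) = -32 + (-8*I*(-12))*(-8) = -32 + (96*I)*(-8) = -32 - 768*I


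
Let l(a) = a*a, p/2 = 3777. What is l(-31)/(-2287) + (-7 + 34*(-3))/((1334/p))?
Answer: -942182878/1525429 ≈ -617.65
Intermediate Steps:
p = 7554 (p = 2*3777 = 7554)
l(a) = a**2
l(-31)/(-2287) + (-7 + 34*(-3))/((1334/p)) = (-31)**2/(-2287) + (-7 + 34*(-3))/((1334/7554)) = 961*(-1/2287) + (-7 - 102)/((1334*(1/7554))) = -961/2287 - 109/667/3777 = -961/2287 - 109*3777/667 = -961/2287 - 411693/667 = -942182878/1525429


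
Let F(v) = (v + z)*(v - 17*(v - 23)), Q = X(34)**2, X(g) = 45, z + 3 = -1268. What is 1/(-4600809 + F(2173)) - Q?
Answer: -72107947576/35608863 ≈ -2025.0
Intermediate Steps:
z = -1271 (z = -3 - 1268 = -1271)
Q = 2025 (Q = 45**2 = 2025)
F(v) = (-1271 + v)*(391 - 16*v) (F(v) = (v - 1271)*(v - 17*(v - 23)) = (-1271 + v)*(v - 17*(-23 + v)) = (-1271 + v)*(v + (391 - 17*v)) = (-1271 + v)*(391 - 16*v))
1/(-4600809 + F(2173)) - Q = 1/(-4600809 + (-496961 - 16*2173**2 + 20727*2173)) - 1*2025 = 1/(-4600809 + (-496961 - 16*4721929 + 45039771)) - 2025 = 1/(-4600809 + (-496961 - 75550864 + 45039771)) - 2025 = 1/(-4600809 - 31008054) - 2025 = 1/(-35608863) - 2025 = -1/35608863 - 2025 = -72107947576/35608863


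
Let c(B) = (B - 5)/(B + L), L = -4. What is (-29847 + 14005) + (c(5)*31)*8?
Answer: -15842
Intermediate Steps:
c(B) = (-5 + B)/(-4 + B) (c(B) = (B - 5)/(B - 4) = (-5 + B)/(-4 + B))
(-29847 + 14005) + (c(5)*31)*8 = (-29847 + 14005) + (((-5 + 5)/(-4 + 5))*31)*8 = -15842 + ((0/1)*31)*8 = -15842 + ((1*0)*31)*8 = -15842 + (0*31)*8 = -15842 + 0*8 = -15842 + 0 = -15842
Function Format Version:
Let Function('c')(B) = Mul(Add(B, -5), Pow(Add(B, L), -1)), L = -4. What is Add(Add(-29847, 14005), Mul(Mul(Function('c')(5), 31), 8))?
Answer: -15842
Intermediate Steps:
Function('c')(B) = Mul(Pow(Add(-4, B), -1), Add(-5, B)) (Function('c')(B) = Mul(Add(B, -5), Pow(Add(B, -4), -1)) = Mul(Add(-5, B), Pow(Add(-4, B), -1)) = Mul(Pow(Add(-4, B), -1), Add(-5, B)))
Add(Add(-29847, 14005), Mul(Mul(Function('c')(5), 31), 8)) = Add(Add(-29847, 14005), Mul(Mul(Mul(Pow(Add(-4, 5), -1), Add(-5, 5)), 31), 8)) = Add(-15842, Mul(Mul(Mul(Pow(1, -1), 0), 31), 8)) = Add(-15842, Mul(Mul(Mul(1, 0), 31), 8)) = Add(-15842, Mul(Mul(0, 31), 8)) = Add(-15842, Mul(0, 8)) = Add(-15842, 0) = -15842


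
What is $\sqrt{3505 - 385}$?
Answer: $4 \sqrt{195} \approx 55.857$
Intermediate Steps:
$\sqrt{3505 - 385} = \sqrt{3120} = 4 \sqrt{195}$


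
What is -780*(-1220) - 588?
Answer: 951012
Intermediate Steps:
-780*(-1220) - 588 = 951600 - 588 = 951012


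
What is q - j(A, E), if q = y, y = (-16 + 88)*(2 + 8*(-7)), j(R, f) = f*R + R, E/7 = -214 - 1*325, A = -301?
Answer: -1139260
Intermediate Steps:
E = -3773 (E = 7*(-214 - 1*325) = 7*(-214 - 325) = 7*(-539) = -3773)
j(R, f) = R + R*f (j(R, f) = R*f + R = R + R*f)
y = -3888 (y = 72*(2 - 56) = 72*(-54) = -3888)
q = -3888
q - j(A, E) = -3888 - (-301)*(1 - 3773) = -3888 - (-301)*(-3772) = -3888 - 1*1135372 = -3888 - 1135372 = -1139260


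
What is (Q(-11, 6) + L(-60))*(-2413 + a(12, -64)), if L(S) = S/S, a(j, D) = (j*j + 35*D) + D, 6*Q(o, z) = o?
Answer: 22865/6 ≈ 3810.8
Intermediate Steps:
Q(o, z) = o/6
a(j, D) = j**2 + 36*D (a(j, D) = (j**2 + 35*D) + D = j**2 + 36*D)
L(S) = 1
(Q(-11, 6) + L(-60))*(-2413 + a(12, -64)) = ((1/6)*(-11) + 1)*(-2413 + (12**2 + 36*(-64))) = (-11/6 + 1)*(-2413 + (144 - 2304)) = -5*(-2413 - 2160)/6 = -5/6*(-4573) = 22865/6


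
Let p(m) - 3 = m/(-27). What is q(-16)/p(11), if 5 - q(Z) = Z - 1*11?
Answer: 432/35 ≈ 12.343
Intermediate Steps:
p(m) = 3 - m/27 (p(m) = 3 + m/(-27) = 3 + m*(-1/27) = 3 - m/27)
q(Z) = 16 - Z (q(Z) = 5 - (Z - 1*11) = 5 - (Z - 11) = 5 - (-11 + Z) = 5 + (11 - Z) = 16 - Z)
q(-16)/p(11) = (16 - 1*(-16))/(3 - 1/27*11) = (16 + 16)/(3 - 11/27) = 32/(70/27) = 32*(27/70) = 432/35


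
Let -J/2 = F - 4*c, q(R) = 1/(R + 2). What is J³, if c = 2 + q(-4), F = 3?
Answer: 216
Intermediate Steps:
q(R) = 1/(2 + R)
c = 3/2 (c = 2 + 1/(2 - 4) = 2 + 1/(-2) = 2 - ½ = 3/2 ≈ 1.5000)
J = 6 (J = -2*(3 - 4*3/2) = -2*(3 - 6) = -2*(-3) = 6)
J³ = 6³ = 216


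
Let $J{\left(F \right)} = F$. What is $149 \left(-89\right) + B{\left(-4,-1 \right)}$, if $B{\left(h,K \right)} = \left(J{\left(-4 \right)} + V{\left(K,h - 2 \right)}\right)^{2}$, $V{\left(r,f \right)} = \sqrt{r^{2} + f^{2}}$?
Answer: $-13261 + \left(4 - \sqrt{37}\right)^{2} \approx -13257.0$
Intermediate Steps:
$V{\left(r,f \right)} = \sqrt{f^{2} + r^{2}}$
$B{\left(h,K \right)} = \left(-4 + \sqrt{K^{2} + \left(-2 + h\right)^{2}}\right)^{2}$ ($B{\left(h,K \right)} = \left(-4 + \sqrt{\left(h - 2\right)^{2} + K^{2}}\right)^{2} = \left(-4 + \sqrt{\left(-2 + h\right)^{2} + K^{2}}\right)^{2} = \left(-4 + \sqrt{K^{2} + \left(-2 + h\right)^{2}}\right)^{2}$)
$149 \left(-89\right) + B{\left(-4,-1 \right)} = 149 \left(-89\right) + \left(-4 + \sqrt{\left(-1\right)^{2} + \left(-2 - 4\right)^{2}}\right)^{2} = -13261 + \left(-4 + \sqrt{1 + \left(-6\right)^{2}}\right)^{2} = -13261 + \left(-4 + \sqrt{1 + 36}\right)^{2} = -13261 + \left(-4 + \sqrt{37}\right)^{2}$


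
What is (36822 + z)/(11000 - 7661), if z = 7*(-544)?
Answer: 33014/3339 ≈ 9.8874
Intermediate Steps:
z = -3808
(36822 + z)/(11000 - 7661) = (36822 - 3808)/(11000 - 7661) = 33014/3339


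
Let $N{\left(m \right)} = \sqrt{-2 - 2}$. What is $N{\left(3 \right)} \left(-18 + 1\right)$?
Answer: $- 34 i \approx - 34.0 i$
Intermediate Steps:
$N{\left(m \right)} = 2 i$ ($N{\left(m \right)} = \sqrt{-4} = 2 i$)
$N{\left(3 \right)} \left(-18 + 1\right) = 2 i \left(-18 + 1\right) = 2 i \left(-17\right) = - 34 i$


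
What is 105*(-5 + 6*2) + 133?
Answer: 868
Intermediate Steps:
105*(-5 + 6*2) + 133 = 105*(-5 + 12) + 133 = 105*7 + 133 = 735 + 133 = 868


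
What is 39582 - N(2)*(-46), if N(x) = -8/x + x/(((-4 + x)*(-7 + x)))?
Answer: 197036/5 ≈ 39407.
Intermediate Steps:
N(x) = -8/x + x/((-7 + x)*(-4 + x)) (N(x) = -8/x + x/(((-7 + x)*(-4 + x))) = -8/x + x*(1/((-7 + x)*(-4 + x))) = -8/x + x/((-7 + x)*(-4 + x)))
39582 - N(2)*(-46) = 39582 - (-224 - 7*2² + 88*2)/(2*(28 + 2² - 11*2))*(-46) = 39582 - (-224 - 7*4 + 176)/(2*(28 + 4 - 22))*(-46) = 39582 - (½)*(-224 - 28 + 176)/10*(-46) = 39582 - (½)*(⅒)*(-76)*(-46) = 39582 - (-19)*(-46)/5 = 39582 - 1*874/5 = 39582 - 874/5 = 197036/5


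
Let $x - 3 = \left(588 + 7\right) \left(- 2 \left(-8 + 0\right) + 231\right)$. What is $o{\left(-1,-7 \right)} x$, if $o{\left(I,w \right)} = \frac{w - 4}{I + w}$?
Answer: $202081$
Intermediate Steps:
$o{\left(I,w \right)} = \frac{-4 + w}{I + w}$
$x = 146968$ ($x = 3 + \left(588 + 7\right) \left(- 2 \left(-8 + 0\right) + 231\right) = 3 + 595 \left(\left(-2\right) \left(-8\right) + 231\right) = 3 + 595 \left(16 + 231\right) = 3 + 595 \cdot 247 = 3 + 146965 = 146968$)
$o{\left(-1,-7 \right)} x = \frac{-4 - 7}{-1 - 7} \cdot 146968 = \frac{1}{-8} \left(-11\right) 146968 = \left(- \frac{1}{8}\right) \left(-11\right) 146968 = \frac{11}{8} \cdot 146968 = 202081$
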